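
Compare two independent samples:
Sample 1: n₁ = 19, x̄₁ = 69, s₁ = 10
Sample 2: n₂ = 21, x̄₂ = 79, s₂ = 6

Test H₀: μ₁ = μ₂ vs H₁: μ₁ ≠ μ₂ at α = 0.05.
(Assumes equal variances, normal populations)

Pooled variance: s²_p = [18×10² + 20×6²]/(38) = 66.3158
s_p = 8.1435
SE = s_p×√(1/n₁ + 1/n₂) = 8.1435×√(1/19 + 1/21) = 2.5784
t = (x̄₁ - x̄₂)/SE = (69 - 79)/2.5784 = -3.8784
df = 38, t-critical = ±2.024
Decision: reject H₀

Answer: t = -3.8784, reject H₀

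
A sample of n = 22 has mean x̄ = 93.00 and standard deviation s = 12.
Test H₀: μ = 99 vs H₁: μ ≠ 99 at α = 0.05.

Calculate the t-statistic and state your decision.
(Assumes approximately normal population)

Answer: t = -2.3452, reject H₀

Derivation:
df = n - 1 = 21
SE = s/√n = 12/√22 = 2.5584
t = (x̄ - μ₀)/SE = (93.00 - 99)/2.5584 = -2.3452
Critical value: t_{0.025,21} = ±2.080
p-value ≈ 0.0289
Decision: reject H₀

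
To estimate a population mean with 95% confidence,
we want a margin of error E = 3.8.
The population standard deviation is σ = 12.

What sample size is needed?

z_0.025 = 1.960
n = (z×σ/E)² = (1.960×12/3.8)²
n = 38.3096
Round up: n = 39

Answer: n = 39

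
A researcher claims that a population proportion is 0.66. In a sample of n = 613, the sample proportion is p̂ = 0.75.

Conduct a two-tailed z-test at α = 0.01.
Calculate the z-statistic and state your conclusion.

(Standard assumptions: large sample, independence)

Answer: z = 4.7039, reject H₀

Derivation:
H₀: p = 0.66, H₁: p ≠ 0.66
Standard error: SE = √(p₀(1-p₀)/n) = √(0.66×0.34/613) = 0.019133
z-statistic: z = (p̂ - p₀)/SE = (0.75 - 0.66)/0.019133 = 4.7039
Critical value: z_0.005 = ±2.576
p-value < 0.0001
Decision: reject H₀ at α = 0.01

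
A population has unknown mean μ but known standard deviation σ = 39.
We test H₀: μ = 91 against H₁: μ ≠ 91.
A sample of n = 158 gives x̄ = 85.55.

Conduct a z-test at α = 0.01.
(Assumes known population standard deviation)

Standard error: SE = σ/√n = 39/√158 = 3.1027
z-statistic: z = (x̄ - μ₀)/SE = (85.55 - 91)/3.1027 = -1.7565
Critical value: ±2.576
p-value = 0.0790
Decision: fail to reject H₀

Answer: z = -1.7565, fail to reject H₀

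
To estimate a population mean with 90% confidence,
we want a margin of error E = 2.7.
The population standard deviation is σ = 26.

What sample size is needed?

Answer: n = 251

Derivation:
z_0.05 = 1.645
n = (z×σ/E)² = (1.645×26/2.7)²
n = 250.9291
Round up: n = 251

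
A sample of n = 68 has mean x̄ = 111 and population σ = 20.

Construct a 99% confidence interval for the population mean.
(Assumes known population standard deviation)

Answer: (104.7522, 117.2478)

Derivation:
Confidence level: 99%, α = 0.01
z_0.005 = 2.576
SE = σ/√n = 20/√68 = 2.4254
Margin of error = 2.576 × 2.4254 = 6.2478
CI: x̄ ± margin = 111 ± 6.2478
CI: (104.7522, 117.2478)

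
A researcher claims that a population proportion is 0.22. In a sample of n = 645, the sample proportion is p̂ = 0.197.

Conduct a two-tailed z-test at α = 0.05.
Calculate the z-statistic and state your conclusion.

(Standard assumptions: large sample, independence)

H₀: p = 0.22, H₁: p ≠ 0.22
Standard error: SE = √(p₀(1-p₀)/n) = √(0.22×0.78/645) = 0.016311
z-statistic: z = (p̂ - p₀)/SE = (0.197 - 0.22)/0.016311 = -1.4101
Critical value: z_0.025 = ±1.960
p-value = 0.1585
Decision: fail to reject H₀ at α = 0.05

Answer: z = -1.4101, fail to reject H₀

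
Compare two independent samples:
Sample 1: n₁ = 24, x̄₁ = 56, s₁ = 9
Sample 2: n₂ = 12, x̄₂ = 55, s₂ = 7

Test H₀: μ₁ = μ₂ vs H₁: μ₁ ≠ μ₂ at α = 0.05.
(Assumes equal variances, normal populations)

Pooled variance: s²_p = [23×9² + 11×7²]/(34) = 70.6471
s_p = 8.4052
SE = s_p×√(1/n₁ + 1/n₂) = 8.4052×√(1/24 + 1/12) = 2.9717
t = (x̄₁ - x̄₂)/SE = (56 - 55)/2.9717 = 0.3365
df = 34, t-critical = ±2.032
Decision: fail to reject H₀

Answer: t = 0.3365, fail to reject H₀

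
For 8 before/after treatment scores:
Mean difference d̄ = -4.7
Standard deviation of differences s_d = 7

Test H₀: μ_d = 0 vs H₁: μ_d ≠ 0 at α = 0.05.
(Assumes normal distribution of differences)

df = n - 1 = 7
SE = s_d/√n = 7/√8 = 2.4749
t = d̄/SE = -4.7/2.4749 = -1.8991
Critical value: t_{0.025,7} = ±2.365
p-value ≈ 0.0993
Decision: fail to reject H₀

Answer: t = -1.8991, fail to reject H₀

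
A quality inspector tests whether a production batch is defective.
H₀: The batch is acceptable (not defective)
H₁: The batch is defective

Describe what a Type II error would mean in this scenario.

Answer: Shipping a defective batch to customers

Derivation:
Type I error: rejecting H₀ when it is actually true (false positive).
Type II error: failing to reject H₀ when H₁ is actually true (false negative).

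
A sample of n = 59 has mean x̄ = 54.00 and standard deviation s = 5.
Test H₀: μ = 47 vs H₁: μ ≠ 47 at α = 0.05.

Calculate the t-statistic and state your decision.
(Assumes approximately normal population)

Answer: t = 10.7543, reject H₀

Derivation:
df = n - 1 = 58
SE = s/√n = 5/√59 = 0.6509
t = (x̄ - μ₀)/SE = (54.00 - 47)/0.6509 = 10.7543
Critical value: t_{0.025,58} = ±2.002
p-value < 0.0001
Decision: reject H₀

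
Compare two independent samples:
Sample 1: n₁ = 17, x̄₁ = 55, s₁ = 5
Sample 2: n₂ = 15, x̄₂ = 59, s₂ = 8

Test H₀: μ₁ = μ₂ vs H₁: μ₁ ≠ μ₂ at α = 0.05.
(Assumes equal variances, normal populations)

Answer: t = -1.7179, fail to reject H₀

Derivation:
Pooled variance: s²_p = [16×5² + 14×8²]/(30) = 43.2000
s_p = 6.5727
SE = s_p×√(1/n₁ + 1/n₂) = 6.5727×√(1/17 + 1/15) = 2.3284
t = (x̄₁ - x̄₂)/SE = (55 - 59)/2.3284 = -1.7179
df = 30, t-critical = ±2.042
Decision: fail to reject H₀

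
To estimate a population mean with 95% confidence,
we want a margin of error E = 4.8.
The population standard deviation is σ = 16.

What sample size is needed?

z_0.025 = 1.960
n = (z×σ/E)² = (1.960×16/4.8)²
n = 42.6844
Round up: n = 43

Answer: n = 43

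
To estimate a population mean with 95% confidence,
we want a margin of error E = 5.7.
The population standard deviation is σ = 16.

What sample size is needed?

z_0.025 = 1.960
n = (z×σ/E)² = (1.960×16/5.7)²
n = 30.2693
Round up: n = 31

Answer: n = 31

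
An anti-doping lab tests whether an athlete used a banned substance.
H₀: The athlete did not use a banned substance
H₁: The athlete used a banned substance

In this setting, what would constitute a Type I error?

A Type I error (probability α) occurs when we reject a true H₀.
A Type II error (probability β) occurs when we fail to reject a false H₀.

Answer: Falsely accusing a clean athlete of doping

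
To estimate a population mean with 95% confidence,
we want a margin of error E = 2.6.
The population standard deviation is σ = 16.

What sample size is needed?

z_0.025 = 1.960
n = (z×σ/E)² = (1.960×16/2.6)²
n = 145.4807
Round up: n = 146

Answer: n = 146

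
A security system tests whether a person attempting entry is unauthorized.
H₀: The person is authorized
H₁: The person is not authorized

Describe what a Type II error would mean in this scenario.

Type I error (α): Rejecting H₀ when H₀ is true
Type II error (β): Failing to reject H₀ when H₁ is true

Answer: Granting entry to an unauthorized person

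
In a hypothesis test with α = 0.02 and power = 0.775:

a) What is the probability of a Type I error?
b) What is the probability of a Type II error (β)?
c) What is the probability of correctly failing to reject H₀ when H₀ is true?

Answer: a) 0.02, b) 0.225, c) 0.98

Derivation:
a) Type I error probability = α = 0.02
b) Power = P(reject H₀ | H₁ true) = 1 - β = 0.775, so Type II error probability = β = 1 - Power = 0.225
c) P(fail to reject H₀ | H₀ true) = 1 - α = 0.98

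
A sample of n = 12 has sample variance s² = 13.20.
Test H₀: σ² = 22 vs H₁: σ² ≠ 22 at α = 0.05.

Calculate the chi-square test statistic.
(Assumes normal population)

Answer: χ² = 6.6000, fail to reject H₀

Derivation:
df = n - 1 = 11
χ² = (n-1)s²/σ₀² = 11×13.20/22 = 6.6000
Critical values: χ²_{0.975,11} = 3.816, χ²_{0.025,11} = 21.920
Rejection region: χ² < 3.816 or χ² > 21.920
Decision: fail to reject H₀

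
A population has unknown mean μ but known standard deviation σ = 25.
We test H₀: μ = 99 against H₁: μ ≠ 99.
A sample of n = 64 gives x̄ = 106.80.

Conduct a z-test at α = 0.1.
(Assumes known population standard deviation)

Answer: z = 2.4960, reject H₀

Derivation:
Standard error: SE = σ/√n = 25/√64 = 3.1250
z-statistic: z = (x̄ - μ₀)/SE = (106.80 - 99)/3.1250 = 2.4960
Critical value: ±1.645
p-value = 0.0126
Decision: reject H₀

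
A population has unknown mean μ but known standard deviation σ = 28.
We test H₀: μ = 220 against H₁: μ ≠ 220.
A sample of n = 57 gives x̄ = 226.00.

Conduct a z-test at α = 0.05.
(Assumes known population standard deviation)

Standard error: SE = σ/√n = 28/√57 = 3.7087
z-statistic: z = (x̄ - μ₀)/SE = (226.00 - 220)/3.7087 = 1.6178
Critical value: ±1.960
p-value = 0.1057
Decision: fail to reject H₀

Answer: z = 1.6178, fail to reject H₀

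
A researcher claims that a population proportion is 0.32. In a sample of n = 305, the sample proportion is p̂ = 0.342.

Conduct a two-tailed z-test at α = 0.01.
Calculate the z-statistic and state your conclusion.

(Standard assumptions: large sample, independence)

H₀: p = 0.32, H₁: p ≠ 0.32
Standard error: SE = √(p₀(1-p₀)/n) = √(0.32×0.68/305) = 0.026710
z-statistic: z = (p̂ - p₀)/SE = (0.342 - 0.32)/0.026710 = 0.8237
Critical value: z_0.005 = ±2.576
p-value = 0.4101
Decision: fail to reject H₀ at α = 0.01

Answer: z = 0.8237, fail to reject H₀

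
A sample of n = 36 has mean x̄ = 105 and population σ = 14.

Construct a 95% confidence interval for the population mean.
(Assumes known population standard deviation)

Confidence level: 95%, α = 0.05
z_0.025 = 1.960
SE = σ/√n = 14/√36 = 2.3333
Margin of error = 1.960 × 2.3333 = 4.5733
CI: x̄ ± margin = 105 ± 4.5733
CI: (100.4267, 109.5733)

Answer: (100.4267, 109.5733)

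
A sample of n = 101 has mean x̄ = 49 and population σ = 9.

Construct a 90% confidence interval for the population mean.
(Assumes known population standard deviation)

Answer: (47.5269, 50.4731)

Derivation:
Confidence level: 90%, α = 0.1
z_0.05 = 1.645
SE = σ/√n = 9/√101 = 0.8955
Margin of error = 1.645 × 0.8955 = 1.4731
CI: x̄ ± margin = 49 ± 1.4731
CI: (47.5269, 50.4731)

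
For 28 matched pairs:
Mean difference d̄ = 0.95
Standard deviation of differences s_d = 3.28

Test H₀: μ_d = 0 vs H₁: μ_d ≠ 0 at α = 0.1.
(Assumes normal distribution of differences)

Answer: t = 1.5325, fail to reject H₀

Derivation:
df = n - 1 = 27
SE = s_d/√n = 3.28/√28 = 0.6199
t = d̄/SE = 0.95/0.6199 = 1.5325
Critical value: t_{0.05,27} = ±1.703
p-value ≈ 0.1370
Decision: fail to reject H₀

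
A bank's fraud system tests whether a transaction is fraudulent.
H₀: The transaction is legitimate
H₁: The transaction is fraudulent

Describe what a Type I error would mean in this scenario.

Type I error (α): Rejecting H₀ when H₀ is true
Type II error (β): Failing to reject H₀ when H₁ is true

Answer: Blocking a legitimate transaction as fraud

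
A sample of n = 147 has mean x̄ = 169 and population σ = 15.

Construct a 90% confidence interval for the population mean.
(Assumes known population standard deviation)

Answer: (166.9648, 171.0352)

Derivation:
Confidence level: 90%, α = 0.1
z_0.05 = 1.645
SE = σ/√n = 15/√147 = 1.2372
Margin of error = 1.645 × 1.2372 = 2.0352
CI: x̄ ± margin = 169 ± 2.0352
CI: (166.9648, 171.0352)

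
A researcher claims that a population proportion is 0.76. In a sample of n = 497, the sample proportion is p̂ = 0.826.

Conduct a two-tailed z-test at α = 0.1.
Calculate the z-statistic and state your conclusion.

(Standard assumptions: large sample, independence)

Answer: z = 3.4452, reject H₀

Derivation:
H₀: p = 0.76, H₁: p ≠ 0.76
Standard error: SE = √(p₀(1-p₀)/n) = √(0.76×0.24/497) = 0.019157
z-statistic: z = (p̂ - p₀)/SE = (0.826 - 0.76)/0.019157 = 3.4452
Critical value: z_0.05 = ±1.645
p-value = 0.0006
Decision: reject H₀ at α = 0.1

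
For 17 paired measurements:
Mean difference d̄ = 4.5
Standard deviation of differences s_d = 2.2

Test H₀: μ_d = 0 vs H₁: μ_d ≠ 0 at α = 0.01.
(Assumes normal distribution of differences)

df = n - 1 = 16
SE = s_d/√n = 2.2/√17 = 0.5336
t = d̄/SE = 4.5/0.5336 = 8.4333
Critical value: t_{0.005,16} = ±2.921
p-value < 0.0001
Decision: reject H₀

Answer: t = 8.4333, reject H₀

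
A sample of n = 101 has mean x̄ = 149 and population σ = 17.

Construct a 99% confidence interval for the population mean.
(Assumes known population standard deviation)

Confidence level: 99%, α = 0.01
z_0.005 = 2.576
SE = σ/√n = 17/√101 = 1.6916
Margin of error = 2.576 × 1.6916 = 4.3576
CI: x̄ ± margin = 149 ± 4.3576
CI: (144.6424, 153.3576)

Answer: (144.6424, 153.3576)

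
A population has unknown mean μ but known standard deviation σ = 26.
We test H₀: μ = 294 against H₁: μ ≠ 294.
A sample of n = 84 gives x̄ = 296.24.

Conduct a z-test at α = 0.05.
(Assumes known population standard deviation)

Answer: z = 0.7896, fail to reject H₀

Derivation:
Standard error: SE = σ/√n = 26/√84 = 2.8368
z-statistic: z = (x̄ - μ₀)/SE = (296.24 - 294)/2.8368 = 0.7896
Critical value: ±1.960
p-value = 0.4298
Decision: fail to reject H₀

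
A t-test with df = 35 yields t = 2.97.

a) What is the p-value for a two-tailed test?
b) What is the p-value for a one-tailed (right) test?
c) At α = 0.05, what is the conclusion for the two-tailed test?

Answer: a) 0.0053, b) 0.0027, c) reject H₀

Derivation:
Using t-distribution with df = 35:
a) Two-tailed: p = 2×P(T > 2.97) = 0.0053
b) One-tailed: p = P(T > 2.97) = 0.0027
c) 0.0053 < 0.05, reject H₀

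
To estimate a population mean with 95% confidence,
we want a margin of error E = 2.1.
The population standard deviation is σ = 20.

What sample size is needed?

z_0.025 = 1.960
n = (z×σ/E)² = (1.960×20/2.1)²
n = 348.4444
Round up: n = 349

Answer: n = 349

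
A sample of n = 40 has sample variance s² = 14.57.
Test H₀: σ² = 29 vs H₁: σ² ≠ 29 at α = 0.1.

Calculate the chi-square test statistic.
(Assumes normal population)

Answer: χ² = 19.5941, reject H₀

Derivation:
df = n - 1 = 39
χ² = (n-1)s²/σ₀² = 39×14.57/29 = 19.5941
Critical values: χ²_{0.95,39} = 25.695, χ²_{0.05,39} = 54.572
Rejection region: χ² < 25.695 or χ² > 54.572
Decision: reject H₀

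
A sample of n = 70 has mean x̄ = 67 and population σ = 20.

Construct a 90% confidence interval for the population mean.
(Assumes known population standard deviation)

Confidence level: 90%, α = 0.1
z_0.05 = 1.645
SE = σ/√n = 20/√70 = 2.3905
Margin of error = 1.645 × 2.3905 = 3.9324
CI: x̄ ± margin = 67 ± 3.9324
CI: (63.0676, 70.9324)

Answer: (63.0676, 70.9324)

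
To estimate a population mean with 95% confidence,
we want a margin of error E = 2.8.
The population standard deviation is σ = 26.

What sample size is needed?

Answer: n = 332

Derivation:
z_0.025 = 1.960
n = (z×σ/E)² = (1.960×26/2.8)²
n = 331.2400
Round up: n = 332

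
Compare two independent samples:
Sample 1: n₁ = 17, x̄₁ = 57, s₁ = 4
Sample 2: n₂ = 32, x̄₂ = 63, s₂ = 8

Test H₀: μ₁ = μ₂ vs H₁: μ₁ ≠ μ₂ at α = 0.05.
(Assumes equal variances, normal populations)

Answer: t = -2.8959, reject H₀

Derivation:
Pooled variance: s²_p = [16×4² + 31×8²]/(47) = 47.6596
s_p = 6.9036
SE = s_p×√(1/n₁ + 1/n₂) = 6.9036×√(1/17 + 1/32) = 2.0719
t = (x̄₁ - x̄₂)/SE = (57 - 63)/2.0719 = -2.8959
df = 47, t-critical = ±2.012
Decision: reject H₀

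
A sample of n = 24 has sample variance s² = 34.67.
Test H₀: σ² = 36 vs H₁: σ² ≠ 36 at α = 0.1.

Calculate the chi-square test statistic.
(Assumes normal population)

df = n - 1 = 23
χ² = (n-1)s²/σ₀² = 23×34.67/36 = 22.1503
Critical values: χ²_{0.95,23} = 13.091, χ²_{0.05,23} = 35.172
Rejection region: χ² < 13.091 or χ² > 35.172
Decision: fail to reject H₀

Answer: χ² = 22.1503, fail to reject H₀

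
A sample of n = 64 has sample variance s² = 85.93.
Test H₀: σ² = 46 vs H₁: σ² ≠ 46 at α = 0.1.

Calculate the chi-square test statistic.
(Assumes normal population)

Answer: χ² = 117.6867, reject H₀

Derivation:
df = n - 1 = 63
χ² = (n-1)s²/σ₀² = 63×85.93/46 = 117.6867
Critical values: χ²_{0.95,63} = 45.741, χ²_{0.05,63} = 82.529
Rejection region: χ² < 45.741 or χ² > 82.529
Decision: reject H₀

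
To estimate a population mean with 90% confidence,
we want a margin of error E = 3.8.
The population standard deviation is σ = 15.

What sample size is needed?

Answer: n = 43

Derivation:
z_0.05 = 1.645
n = (z×σ/E)² = (1.645×15/3.8)²
n = 42.1645
Round up: n = 43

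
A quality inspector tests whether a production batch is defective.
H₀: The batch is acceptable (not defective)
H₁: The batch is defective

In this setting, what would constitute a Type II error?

A Type I error (probability α) occurs when we reject a true H₀.
A Type II error (probability β) occurs when we fail to reject a false H₀.

Answer: Shipping a defective batch to customers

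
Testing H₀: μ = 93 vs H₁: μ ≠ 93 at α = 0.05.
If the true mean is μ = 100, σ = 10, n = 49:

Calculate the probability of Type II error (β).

SE = σ/√n = 10/√49 = 1.4286
Critical values: μ₀ ± z_0.025×SE = 93 ± 1.960×1.4286
Acceptance region: (90.1999, 95.8001)
Under H₁ (μ = 100): z_high = (95.8001 - 100)/1.4286 = -2.9399, z_low = (90.1999 - 100)/1.4286 = -6.8599
β = P(not reject | H₁) = Φ(-2.9399) - Φ(-6.8599) ≈ 0.0016

Answer: β ≈ 0.0016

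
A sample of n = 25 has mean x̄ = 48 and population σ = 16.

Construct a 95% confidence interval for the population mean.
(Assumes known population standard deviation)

Confidence level: 95%, α = 0.05
z_0.025 = 1.960
SE = σ/√n = 16/√25 = 3.2000
Margin of error = 1.960 × 3.2000 = 6.2720
CI: x̄ ± margin = 48 ± 6.2720
CI: (41.7280, 54.2720)

Answer: (41.7280, 54.2720)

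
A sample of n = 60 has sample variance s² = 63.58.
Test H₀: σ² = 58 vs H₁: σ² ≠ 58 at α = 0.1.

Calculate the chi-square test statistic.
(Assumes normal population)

df = n - 1 = 59
χ² = (n-1)s²/σ₀² = 59×63.58/58 = 64.6762
Critical values: χ²_{0.95,59} = 42.339, χ²_{0.05,59} = 77.931
Rejection region: χ² < 42.339 or χ² > 77.931
Decision: fail to reject H₀

Answer: χ² = 64.6762, fail to reject H₀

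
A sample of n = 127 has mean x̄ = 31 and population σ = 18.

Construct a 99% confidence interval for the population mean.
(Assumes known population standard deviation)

Confidence level: 99%, α = 0.01
z_0.005 = 2.576
SE = σ/√n = 18/√127 = 1.5972
Margin of error = 2.576 × 1.5972 = 4.1144
CI: x̄ ± margin = 31 ± 4.1144
CI: (26.8856, 35.1144)

Answer: (26.8856, 35.1144)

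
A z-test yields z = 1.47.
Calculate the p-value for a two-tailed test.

For z = 1.47:
p = 2×P(Z > |1.47|) = 2×(1 - Φ(1.47)) = 0.1416

Answer: p-value ≈ 0.1416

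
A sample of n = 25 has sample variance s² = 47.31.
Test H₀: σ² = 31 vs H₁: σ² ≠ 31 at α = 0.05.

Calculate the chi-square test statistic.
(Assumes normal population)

Answer: χ² = 36.6271, fail to reject H₀

Derivation:
df = n - 1 = 24
χ² = (n-1)s²/σ₀² = 24×47.31/31 = 36.6271
Critical values: χ²_{0.975,24} = 12.401, χ²_{0.025,24} = 39.364
Rejection region: χ² < 12.401 or χ² > 39.364
Decision: fail to reject H₀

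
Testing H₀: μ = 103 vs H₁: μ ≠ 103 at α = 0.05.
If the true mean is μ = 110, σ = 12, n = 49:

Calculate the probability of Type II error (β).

SE = σ/√n = 12/√49 = 1.7143
Critical values: μ₀ ± z_0.025×SE = 103 ± 1.960×1.7143
Acceptance region: (99.6400, 106.3600)
Under H₁ (μ = 110): z_high = (106.3600 - 110)/1.7143 = -2.1233, z_low = (99.6400 - 110)/1.7143 = -6.0433
β = P(not reject | H₁) = Φ(-2.1233) - Φ(-6.0433) ≈ 0.0169

Answer: β ≈ 0.0169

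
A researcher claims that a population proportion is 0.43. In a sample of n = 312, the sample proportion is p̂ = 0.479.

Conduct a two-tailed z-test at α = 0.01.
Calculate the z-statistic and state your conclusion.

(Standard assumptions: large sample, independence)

H₀: p = 0.43, H₁: p ≠ 0.43
Standard error: SE = √(p₀(1-p₀)/n) = √(0.43×0.57/312) = 0.028028
z-statistic: z = (p̂ - p₀)/SE = (0.479 - 0.43)/0.028028 = 1.7483
Critical value: z_0.005 = ±2.576
p-value = 0.0804
Decision: fail to reject H₀ at α = 0.01

Answer: z = 1.7483, fail to reject H₀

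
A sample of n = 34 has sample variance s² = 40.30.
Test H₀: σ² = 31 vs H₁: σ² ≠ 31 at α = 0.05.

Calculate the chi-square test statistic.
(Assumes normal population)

df = n - 1 = 33
χ² = (n-1)s²/σ₀² = 33×40.30/31 = 42.9000
Critical values: χ²_{0.975,33} = 19.047, χ²_{0.025,33} = 50.725
Rejection region: χ² < 19.047 or χ² > 50.725
Decision: fail to reject H₀

Answer: χ² = 42.9000, fail to reject H₀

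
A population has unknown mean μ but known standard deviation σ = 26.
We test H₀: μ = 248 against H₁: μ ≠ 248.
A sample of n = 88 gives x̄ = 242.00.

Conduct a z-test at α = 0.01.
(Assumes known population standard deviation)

Answer: z = -2.1648, fail to reject H₀

Derivation:
Standard error: SE = σ/√n = 26/√88 = 2.7716
z-statistic: z = (x̄ - μ₀)/SE = (242.00 - 248)/2.7716 = -2.1648
Critical value: ±2.576
p-value = 0.0304
Decision: fail to reject H₀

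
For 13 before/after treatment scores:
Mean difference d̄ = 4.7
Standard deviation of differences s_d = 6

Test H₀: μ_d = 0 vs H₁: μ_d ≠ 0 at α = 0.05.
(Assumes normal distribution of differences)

Answer: t = 2.8243, reject H₀

Derivation:
df = n - 1 = 12
SE = s_d/√n = 6/√13 = 1.6641
t = d̄/SE = 4.7/1.6641 = 2.8243
Critical value: t_{0.025,12} = ±2.179
p-value ≈ 0.0153
Decision: reject H₀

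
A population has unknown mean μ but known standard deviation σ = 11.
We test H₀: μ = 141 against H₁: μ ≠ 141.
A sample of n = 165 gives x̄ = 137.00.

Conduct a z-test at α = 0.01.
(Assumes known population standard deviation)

Standard error: SE = σ/√n = 11/√165 = 0.8563
z-statistic: z = (x̄ - μ₀)/SE = (137.00 - 141)/0.8563 = -4.6713
Critical value: ±2.576
p-value < 0.0001
Decision: reject H₀

Answer: z = -4.6713, reject H₀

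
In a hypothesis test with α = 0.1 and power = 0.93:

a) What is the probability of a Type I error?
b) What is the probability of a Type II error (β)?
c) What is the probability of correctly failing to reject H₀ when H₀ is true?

Answer: a) 0.1, b) 0.07, c) 0.9

Derivation:
a) Type I error probability = α = 0.1
b) Power = P(reject H₀ | H₁ true) = 1 - β = 0.93, so Type II error probability = β = 1 - Power = 0.07
c) P(fail to reject H₀ | H₀ true) = 1 - α = 0.9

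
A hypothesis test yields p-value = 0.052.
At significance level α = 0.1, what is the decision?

Answer: reject H₀

Derivation:
Compare p-value to α:
0.052 < 0.1
Decision: reject H₀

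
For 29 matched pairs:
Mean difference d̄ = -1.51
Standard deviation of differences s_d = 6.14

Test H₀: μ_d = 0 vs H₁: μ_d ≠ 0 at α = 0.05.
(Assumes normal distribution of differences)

Answer: t = -1.3243, fail to reject H₀

Derivation:
df = n - 1 = 28
SE = s_d/√n = 6.14/√29 = 1.1402
t = d̄/SE = -1.51/1.1402 = -1.3243
Critical value: t_{0.025,28} = ±2.048
p-value ≈ 0.1961
Decision: fail to reject H₀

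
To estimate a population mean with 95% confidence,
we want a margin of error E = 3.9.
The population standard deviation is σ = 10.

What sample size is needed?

Answer: n = 26

Derivation:
z_0.025 = 1.960
n = (z×σ/E)² = (1.960×10/3.9)²
n = 25.2571
Round up: n = 26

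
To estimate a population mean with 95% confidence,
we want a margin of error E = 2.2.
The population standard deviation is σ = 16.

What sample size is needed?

Answer: n = 204

Derivation:
z_0.025 = 1.960
n = (z×σ/E)² = (1.960×16/2.2)²
n = 203.1921
Round up: n = 204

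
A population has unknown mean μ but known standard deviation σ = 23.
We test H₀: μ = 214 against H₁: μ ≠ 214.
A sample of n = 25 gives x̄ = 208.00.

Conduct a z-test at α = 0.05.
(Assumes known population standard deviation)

Standard error: SE = σ/√n = 23/√25 = 4.6000
z-statistic: z = (x̄ - μ₀)/SE = (208.00 - 214)/4.6000 = -1.3043
Critical value: ±1.960
p-value = 0.1921
Decision: fail to reject H₀

Answer: z = -1.3043, fail to reject H₀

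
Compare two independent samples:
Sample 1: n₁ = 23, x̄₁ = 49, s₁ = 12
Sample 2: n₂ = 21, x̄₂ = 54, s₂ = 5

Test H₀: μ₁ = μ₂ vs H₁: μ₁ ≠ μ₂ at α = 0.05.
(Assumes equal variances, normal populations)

Answer: t = -1.7727, fail to reject H₀

Derivation:
Pooled variance: s²_p = [22×12² + 20×5²]/(42) = 87.3333
s_p = 9.3452
SE = s_p×√(1/n₁ + 1/n₂) = 9.3452×√(1/23 + 1/21) = 2.8206
t = (x̄₁ - x̄₂)/SE = (49 - 54)/2.8206 = -1.7727
df = 42, t-critical = ±2.018
Decision: fail to reject H₀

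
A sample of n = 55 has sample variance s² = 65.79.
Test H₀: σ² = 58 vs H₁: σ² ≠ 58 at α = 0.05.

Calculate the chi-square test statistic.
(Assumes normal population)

Answer: χ² = 61.2528, fail to reject H₀

Derivation:
df = n - 1 = 54
χ² = (n-1)s²/σ₀² = 54×65.79/58 = 61.2528
Critical values: χ²_{0.975,54} = 35.586, χ²_{0.025,54} = 76.192
Rejection region: χ² < 35.586 or χ² > 76.192
Decision: fail to reject H₀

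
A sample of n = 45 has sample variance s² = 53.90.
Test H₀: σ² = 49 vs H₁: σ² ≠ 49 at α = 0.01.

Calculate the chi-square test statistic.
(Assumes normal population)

Answer: χ² = 48.4000, fail to reject H₀

Derivation:
df = n - 1 = 44
χ² = (n-1)s²/σ₀² = 44×53.90/49 = 48.4000
Critical values: χ²_{0.995,44} = 23.584, χ²_{0.005,44} = 71.893
Rejection region: χ² < 23.584 or χ² > 71.893
Decision: fail to reject H₀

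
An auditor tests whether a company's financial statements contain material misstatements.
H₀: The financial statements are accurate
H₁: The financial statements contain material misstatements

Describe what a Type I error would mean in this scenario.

Type I error: rejecting H₀ when it is actually true (false positive).
Type II error: failing to reject H₀ when H₁ is actually true (false negative).

Answer: Concluding the statements are misstated when they are actually accurate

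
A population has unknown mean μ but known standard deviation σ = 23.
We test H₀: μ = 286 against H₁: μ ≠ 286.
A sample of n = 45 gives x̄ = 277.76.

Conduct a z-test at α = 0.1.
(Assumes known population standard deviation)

Standard error: SE = σ/√n = 23/√45 = 3.4286
z-statistic: z = (x̄ - μ₀)/SE = (277.76 - 286)/3.4286 = -2.4033
Critical value: ±1.645
p-value = 0.0162
Decision: reject H₀

Answer: z = -2.4033, reject H₀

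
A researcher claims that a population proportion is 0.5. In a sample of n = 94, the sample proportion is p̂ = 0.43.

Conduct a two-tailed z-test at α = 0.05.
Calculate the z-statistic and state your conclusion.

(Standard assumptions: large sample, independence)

Answer: z = -1.3574, fail to reject H₀

Derivation:
H₀: p = 0.5, H₁: p ≠ 0.5
Standard error: SE = √(p₀(1-p₀)/n) = √(0.5×0.5/94) = 0.051571
z-statistic: z = (p̂ - p₀)/SE = (0.43 - 0.5)/0.051571 = -1.3574
Critical value: z_0.025 = ±1.960
p-value = 0.1747
Decision: fail to reject H₀ at α = 0.05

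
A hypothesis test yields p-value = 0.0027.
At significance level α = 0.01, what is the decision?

Answer: reject H₀

Derivation:
Compare p-value to α:
0.0027 < 0.01
Decision: reject H₀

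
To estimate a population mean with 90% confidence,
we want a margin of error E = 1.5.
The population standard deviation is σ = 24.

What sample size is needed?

Answer: n = 693

Derivation:
z_0.05 = 1.645
n = (z×σ/E)² = (1.645×24/1.5)²
n = 692.7424
Round up: n = 693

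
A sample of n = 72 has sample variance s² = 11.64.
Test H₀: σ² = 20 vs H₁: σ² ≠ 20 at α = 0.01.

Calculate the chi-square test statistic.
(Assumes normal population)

Answer: χ² = 41.3220, reject H₀

Derivation:
df = n - 1 = 71
χ² = (n-1)s²/σ₀² = 71×11.64/20 = 41.3220
Critical values: χ²_{0.995,71} = 44.058, χ²_{0.005,71} = 105.432
Rejection region: χ² < 44.058 or χ² > 105.432
Decision: reject H₀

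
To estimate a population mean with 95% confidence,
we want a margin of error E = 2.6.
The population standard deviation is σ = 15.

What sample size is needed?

Answer: n = 128

Derivation:
z_0.025 = 1.960
n = (z×σ/E)² = (1.960×15/2.6)²
n = 127.8639
Round up: n = 128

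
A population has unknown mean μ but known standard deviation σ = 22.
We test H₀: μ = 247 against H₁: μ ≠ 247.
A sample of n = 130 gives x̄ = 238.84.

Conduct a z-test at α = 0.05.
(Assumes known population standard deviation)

Answer: z = -4.2291, reject H₀

Derivation:
Standard error: SE = σ/√n = 22/√130 = 1.9295
z-statistic: z = (x̄ - μ₀)/SE = (238.84 - 247)/1.9295 = -4.2291
Critical value: ±1.960
p-value < 0.0001
Decision: reject H₀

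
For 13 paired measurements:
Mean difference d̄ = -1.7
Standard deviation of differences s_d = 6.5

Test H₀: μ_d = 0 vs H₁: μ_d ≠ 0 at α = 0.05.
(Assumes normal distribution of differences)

df = n - 1 = 12
SE = s_d/√n = 6.5/√13 = 1.8028
t = d̄/SE = -1.7/1.8028 = -0.9430
Critical value: t_{0.025,12} = ±2.179
p-value ≈ 0.3643
Decision: fail to reject H₀

Answer: t = -0.9430, fail to reject H₀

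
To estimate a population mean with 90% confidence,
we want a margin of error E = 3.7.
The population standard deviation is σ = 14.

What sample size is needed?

z_0.05 = 1.645
n = (z×σ/E)² = (1.645×14/3.7)²
n = 38.7422
Round up: n = 39

Answer: n = 39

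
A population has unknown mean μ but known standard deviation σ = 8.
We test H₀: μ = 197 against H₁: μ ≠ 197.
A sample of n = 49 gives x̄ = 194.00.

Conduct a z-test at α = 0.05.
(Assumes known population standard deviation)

Standard error: SE = σ/√n = 8/√49 = 1.1429
z-statistic: z = (x̄ - μ₀)/SE = (194.00 - 197)/1.1429 = -2.6249
Critical value: ±1.960
p-value = 0.0087
Decision: reject H₀

Answer: z = -2.6249, reject H₀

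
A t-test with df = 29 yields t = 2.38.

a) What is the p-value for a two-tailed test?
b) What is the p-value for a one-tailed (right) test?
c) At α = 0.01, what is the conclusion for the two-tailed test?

Answer: a) 0.0241, b) 0.0121, c) fail to reject H₀

Derivation:
Using t-distribution with df = 29:
a) Two-tailed: p = 2×P(T > 2.38) = 0.0241
b) One-tailed: p = P(T > 2.38) = 0.0121
c) 0.0241 ≥ 0.01, fail to reject H₀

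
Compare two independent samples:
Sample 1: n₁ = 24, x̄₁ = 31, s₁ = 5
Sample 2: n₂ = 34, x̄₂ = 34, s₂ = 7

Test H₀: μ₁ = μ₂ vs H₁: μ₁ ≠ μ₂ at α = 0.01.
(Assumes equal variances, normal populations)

Answer: t = -1.7986, fail to reject H₀

Derivation:
Pooled variance: s²_p = [23×5² + 33×7²]/(56) = 39.1429
s_p = 6.2564
SE = s_p×√(1/n₁ + 1/n₂) = 6.2564×√(1/24 + 1/34) = 1.6680
t = (x̄₁ - x̄₂)/SE = (31 - 34)/1.6680 = -1.7986
df = 56, t-critical = ±2.667
Decision: fail to reject H₀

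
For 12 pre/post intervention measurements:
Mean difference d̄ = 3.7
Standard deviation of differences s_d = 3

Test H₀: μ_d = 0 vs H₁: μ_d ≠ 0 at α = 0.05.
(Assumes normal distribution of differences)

df = n - 1 = 11
SE = s_d/√n = 3/√12 = 0.8660
t = d̄/SE = 3.7/0.8660 = 4.2725
Critical value: t_{0.025,11} = ±2.201
p-value ≈ 0.0013
Decision: reject H₀

Answer: t = 4.2725, reject H₀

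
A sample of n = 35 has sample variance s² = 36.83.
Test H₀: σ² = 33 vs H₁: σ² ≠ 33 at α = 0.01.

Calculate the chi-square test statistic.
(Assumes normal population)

df = n - 1 = 34
χ² = (n-1)s²/σ₀² = 34×36.83/33 = 37.9461
Critical values: χ²_{0.995,34} = 16.501, χ²_{0.005,34} = 58.964
Rejection region: χ² < 16.501 or χ² > 58.964
Decision: fail to reject H₀

Answer: χ² = 37.9461, fail to reject H₀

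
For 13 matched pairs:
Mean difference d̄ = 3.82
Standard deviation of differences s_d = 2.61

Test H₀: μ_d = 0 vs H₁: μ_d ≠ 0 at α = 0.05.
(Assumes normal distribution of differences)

df = n - 1 = 12
SE = s_d/√n = 2.61/√13 = 0.7239
t = d̄/SE = 3.82/0.7239 = 5.2770
Critical value: t_{0.025,12} = ±2.179
p-value ≈ 0.0002
Decision: reject H₀

Answer: t = 5.2770, reject H₀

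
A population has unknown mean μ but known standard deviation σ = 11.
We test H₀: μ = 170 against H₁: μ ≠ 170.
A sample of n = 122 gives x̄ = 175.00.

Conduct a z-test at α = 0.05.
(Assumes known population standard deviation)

Standard error: SE = σ/√n = 11/√122 = 0.9959
z-statistic: z = (x̄ - μ₀)/SE = (175.00 - 170)/0.9959 = 5.0206
Critical value: ±1.960
p-value < 0.0001
Decision: reject H₀

Answer: z = 5.0206, reject H₀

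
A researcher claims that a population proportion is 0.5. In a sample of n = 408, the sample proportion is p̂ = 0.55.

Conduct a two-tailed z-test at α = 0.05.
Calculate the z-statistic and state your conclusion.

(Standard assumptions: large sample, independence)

Answer: z = 2.0199, reject H₀

Derivation:
H₀: p = 0.5, H₁: p ≠ 0.5
Standard error: SE = √(p₀(1-p₀)/n) = √(0.5×0.5/408) = 0.024754
z-statistic: z = (p̂ - p₀)/SE = (0.55 - 0.5)/0.024754 = 2.0199
Critical value: z_0.025 = ±1.960
p-value = 0.0434
Decision: reject H₀ at α = 0.05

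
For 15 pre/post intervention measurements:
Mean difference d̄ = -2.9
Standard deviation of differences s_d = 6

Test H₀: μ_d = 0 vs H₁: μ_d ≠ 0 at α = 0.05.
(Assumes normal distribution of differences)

df = n - 1 = 14
SE = s_d/√n = 6/√15 = 1.5492
t = d̄/SE = -2.9/1.5492 = -1.8719
Critical value: t_{0.025,14} = ±2.145
p-value ≈ 0.0823
Decision: fail to reject H₀

Answer: t = -1.8719, fail to reject H₀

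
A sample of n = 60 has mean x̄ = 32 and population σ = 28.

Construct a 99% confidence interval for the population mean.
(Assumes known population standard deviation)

Answer: (22.6883, 41.3117)

Derivation:
Confidence level: 99%, α = 0.01
z_0.005 = 2.576
SE = σ/√n = 28/√60 = 3.6148
Margin of error = 2.576 × 3.6148 = 9.3117
CI: x̄ ± margin = 32 ± 9.3117
CI: (22.6883, 41.3117)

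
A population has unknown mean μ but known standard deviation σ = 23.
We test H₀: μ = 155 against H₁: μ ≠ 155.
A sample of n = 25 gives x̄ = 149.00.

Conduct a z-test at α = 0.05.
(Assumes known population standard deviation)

Answer: z = -1.3043, fail to reject H₀

Derivation:
Standard error: SE = σ/√n = 23/√25 = 4.6000
z-statistic: z = (x̄ - μ₀)/SE = (149.00 - 155)/4.6000 = -1.3043
Critical value: ±1.960
p-value = 0.1921
Decision: fail to reject H₀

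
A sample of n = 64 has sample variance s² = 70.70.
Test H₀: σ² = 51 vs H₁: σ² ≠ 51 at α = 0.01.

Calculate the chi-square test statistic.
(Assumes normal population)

Answer: χ² = 87.3353, fail to reject H₀

Derivation:
df = n - 1 = 63
χ² = (n-1)s²/σ₀² = 63×70.70/51 = 87.3353
Critical values: χ²_{0.995,63} = 37.838, χ²_{0.005,63} = 95.649
Rejection region: χ² < 37.838 or χ² > 95.649
Decision: fail to reject H₀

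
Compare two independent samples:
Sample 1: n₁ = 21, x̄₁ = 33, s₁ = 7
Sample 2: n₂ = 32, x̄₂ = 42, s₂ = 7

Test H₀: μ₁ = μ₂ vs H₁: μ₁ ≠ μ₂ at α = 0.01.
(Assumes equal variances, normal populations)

Pooled variance: s²_p = [20×7² + 31×7²]/(51) = 49.0000
s_p = 7.0000
SE = s_p×√(1/n₁ + 1/n₂) = 7.0000×√(1/21 + 1/32) = 1.9659
t = (x̄₁ - x̄₂)/SE = (33 - 42)/1.9659 = -4.5781
df = 51, t-critical = ±2.676
Decision: reject H₀

Answer: t = -4.5781, reject H₀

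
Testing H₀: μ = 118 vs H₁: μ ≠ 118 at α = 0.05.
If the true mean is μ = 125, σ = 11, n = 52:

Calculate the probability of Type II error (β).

Answer: β ≈ 0.0043

Derivation:
SE = σ/√n = 11/√52 = 1.5254
Critical values: μ₀ ± z_0.025×SE = 118 ± 1.960×1.5254
Acceptance region: (115.0102, 120.9898)
Under H₁ (μ = 125): z_high = (120.9898 - 125)/1.5254 = -2.6289, z_low = (115.0102 - 125)/1.5254 = -6.5490
β = P(not reject | H₁) = Φ(-2.6289) - Φ(-6.5490) ≈ 0.0043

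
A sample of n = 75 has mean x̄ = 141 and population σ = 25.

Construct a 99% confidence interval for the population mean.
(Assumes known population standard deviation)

Confidence level: 99%, α = 0.01
z_0.005 = 2.576
SE = σ/√n = 25/√75 = 2.8868
Margin of error = 2.576 × 2.8868 = 7.4364
CI: x̄ ± margin = 141 ± 7.4364
CI: (133.5636, 148.4364)

Answer: (133.5636, 148.4364)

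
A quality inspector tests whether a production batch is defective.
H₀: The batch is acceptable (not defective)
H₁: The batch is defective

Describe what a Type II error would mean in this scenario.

A Type I error (probability α) occurs when we reject a true H₀.
A Type II error (probability β) occurs when we fail to reject a false H₀.

Answer: Shipping a defective batch to customers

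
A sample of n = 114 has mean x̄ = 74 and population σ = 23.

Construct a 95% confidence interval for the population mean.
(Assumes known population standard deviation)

Confidence level: 95%, α = 0.05
z_0.025 = 1.960
SE = σ/√n = 23/√114 = 2.1541
Margin of error = 1.960 × 2.1541 = 4.2220
CI: x̄ ± margin = 74 ± 4.2220
CI: (69.7780, 78.2220)

Answer: (69.7780, 78.2220)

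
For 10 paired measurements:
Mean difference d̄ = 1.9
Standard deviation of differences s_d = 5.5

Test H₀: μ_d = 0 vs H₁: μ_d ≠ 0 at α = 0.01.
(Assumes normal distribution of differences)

Answer: t = 1.0924, fail to reject H₀

Derivation:
df = n - 1 = 9
SE = s_d/√n = 5.5/√10 = 1.7393
t = d̄/SE = 1.9/1.7393 = 1.0924
Critical value: t_{0.005,9} = ±3.250
p-value ≈ 0.3030
Decision: fail to reject H₀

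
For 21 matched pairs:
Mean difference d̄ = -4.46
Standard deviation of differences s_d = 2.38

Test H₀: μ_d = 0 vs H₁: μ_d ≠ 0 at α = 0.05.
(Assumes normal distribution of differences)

Answer: t = -8.5868, reject H₀

Derivation:
df = n - 1 = 20
SE = s_d/√n = 2.38/√21 = 0.5194
t = d̄/SE = -4.46/0.5194 = -8.5868
Critical value: t_{0.025,20} = ±2.086
p-value < 0.0001
Decision: reject H₀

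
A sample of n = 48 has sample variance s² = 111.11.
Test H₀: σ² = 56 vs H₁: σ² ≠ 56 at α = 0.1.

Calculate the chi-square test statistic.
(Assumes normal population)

df = n - 1 = 47
χ² = (n-1)s²/σ₀² = 47×111.11/56 = 93.2530
Critical values: χ²_{0.95,47} = 32.268, χ²_{0.05,47} = 64.001
Rejection region: χ² < 32.268 or χ² > 64.001
Decision: reject H₀

Answer: χ² = 93.2530, reject H₀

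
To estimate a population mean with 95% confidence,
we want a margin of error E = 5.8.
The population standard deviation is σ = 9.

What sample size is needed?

z_0.025 = 1.960
n = (z×σ/E)² = (1.960×9/5.8)²
n = 9.2500
Round up: n = 10

Answer: n = 10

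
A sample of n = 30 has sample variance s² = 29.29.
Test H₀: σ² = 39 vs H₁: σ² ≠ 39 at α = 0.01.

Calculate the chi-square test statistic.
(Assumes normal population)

df = n - 1 = 29
χ² = (n-1)s²/σ₀² = 29×29.29/39 = 21.7797
Critical values: χ²_{0.995,29} = 13.121, χ²_{0.005,29} = 52.336
Rejection region: χ² < 13.121 or χ² > 52.336
Decision: fail to reject H₀

Answer: χ² = 21.7797, fail to reject H₀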